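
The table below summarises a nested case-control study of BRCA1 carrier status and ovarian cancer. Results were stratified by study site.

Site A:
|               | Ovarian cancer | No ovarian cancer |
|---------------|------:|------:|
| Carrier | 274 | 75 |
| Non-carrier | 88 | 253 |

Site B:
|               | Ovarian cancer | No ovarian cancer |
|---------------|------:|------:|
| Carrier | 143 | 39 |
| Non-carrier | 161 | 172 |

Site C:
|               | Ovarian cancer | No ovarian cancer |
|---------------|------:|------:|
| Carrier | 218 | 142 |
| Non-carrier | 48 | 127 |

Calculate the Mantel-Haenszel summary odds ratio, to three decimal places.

OR_MH = Σ(aᵢdᵢ/nᵢ) / Σ(bᵢcᵢ/nᵢ), where nᵢ is the stratum total.
Stratum 1 (Site A): n = 690; a·d/n = 274·253/690 = 100.4667; b·c/n = 75·88/690 = 9.5652
Stratum 2 (Site B): n = 515; a·d/n = 143·172/515 = 47.7592; b·c/n = 39·161/515 = 12.1922
Stratum 3 (Site C): n = 535; a·d/n = 218·127/535 = 51.7495; b·c/n = 142·48/535 = 12.7402
OR_MH = (100.4667 + 47.7592 + 51.7495) / (9.5652 + 12.1922 + 12.7402) = 199.9754 / 34.4976 = 5.79679

5.797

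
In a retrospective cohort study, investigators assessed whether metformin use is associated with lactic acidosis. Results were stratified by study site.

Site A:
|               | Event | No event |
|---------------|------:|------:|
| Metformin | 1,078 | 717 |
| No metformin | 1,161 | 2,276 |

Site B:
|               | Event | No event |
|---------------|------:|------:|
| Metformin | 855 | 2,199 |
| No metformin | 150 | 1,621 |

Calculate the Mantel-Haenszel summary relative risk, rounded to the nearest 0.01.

2.07

RR_MH = Σ(aᵢ·n₀ᵢ/nᵢ) / Σ(cᵢ·n₁ᵢ/nᵢ), with n₁ᵢ = aᵢ+bᵢ (exposed), n₀ᵢ = cᵢ+dᵢ (unexposed), nᵢ = n₁ᵢ+n₀ᵢ.
Stratum 1 (Site A): n₁ = 1795, n₀ = 3437, n = 5232; a·n₀/n = 1078·3437/5232 = 708.1586; c·n₁/n = 1161·1795/5232 = 398.3171
Stratum 2 (Site B): n₁ = 3054, n₀ = 1771, n = 4825; a·n₀/n = 855·1771/4825 = 313.8249; c·n₁/n = 150·3054/4825 = 94.9430
RR_MH = (708.1586 + 313.8249) / (398.3171 + 94.9430) = 1021.9835 / 493.2601 = 2.07190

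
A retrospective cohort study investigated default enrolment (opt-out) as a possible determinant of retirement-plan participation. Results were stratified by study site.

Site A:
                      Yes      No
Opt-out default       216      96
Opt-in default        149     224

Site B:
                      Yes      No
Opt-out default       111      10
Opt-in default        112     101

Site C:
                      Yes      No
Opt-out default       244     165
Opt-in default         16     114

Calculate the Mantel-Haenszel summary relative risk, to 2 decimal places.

2.05

RR_MH = Σ(aᵢ·n₀ᵢ/nᵢ) / Σ(cᵢ·n₁ᵢ/nᵢ), with n₁ᵢ = aᵢ+bᵢ (exposed), n₀ᵢ = cᵢ+dᵢ (unexposed), nᵢ = n₁ᵢ+n₀ᵢ.
Stratum 1 (Site A): n₁ = 312, n₀ = 373, n = 685; a·n₀/n = 216·373/685 = 117.6175; c·n₁/n = 149·312/685 = 67.8657
Stratum 2 (Site B): n₁ = 121, n₀ = 213, n = 334; a·n₀/n = 111·213/334 = 70.7874; c·n₁/n = 112·121/334 = 40.5749
Stratum 3 (Site C): n₁ = 409, n₀ = 130, n = 539; a·n₀/n = 244·130/539 = 58.8497; c·n₁/n = 16·409/539 = 12.1410
RR_MH = (117.6175 + 70.7874 + 58.8497) / (67.8657 + 40.5749 + 12.1410) = 247.2547 / 120.5815 = 2.05052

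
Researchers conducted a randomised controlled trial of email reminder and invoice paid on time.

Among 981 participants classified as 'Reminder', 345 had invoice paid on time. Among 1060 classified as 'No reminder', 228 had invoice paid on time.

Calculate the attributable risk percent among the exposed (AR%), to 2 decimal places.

38.84

From the description: a = 345, b = 636, c = 228, d = 832.
Risk in exposed = 345/981 = 0.35168; risk in unexposed = 228/1060 = 0.21509.
RR = 0.35168/0.21509 = 1.63501
AR% = (RR − 1)/RR × 100 = (1.63501 − 1)/1.63501 × 100 = 38.8384%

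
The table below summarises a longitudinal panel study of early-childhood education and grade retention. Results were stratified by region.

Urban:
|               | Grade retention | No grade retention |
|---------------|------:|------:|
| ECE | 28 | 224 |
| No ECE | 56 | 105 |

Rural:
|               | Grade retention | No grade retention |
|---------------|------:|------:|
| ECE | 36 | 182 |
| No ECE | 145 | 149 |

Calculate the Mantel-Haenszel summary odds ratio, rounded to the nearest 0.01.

0.21

OR_MH = Σ(aᵢdᵢ/nᵢ) / Σ(bᵢcᵢ/nᵢ), where nᵢ is the stratum total.
Stratum 1 (Urban): n = 413; a·d/n = 28·105/413 = 7.1186; b·c/n = 224·56/413 = 30.3729
Stratum 2 (Rural): n = 512; a·d/n = 36·149/512 = 10.4766; b·c/n = 182·145/512 = 51.5430
OR_MH = (7.1186 + 10.4766) / (30.3729 + 51.5430) = 17.5952 / 81.9159 = 0.21480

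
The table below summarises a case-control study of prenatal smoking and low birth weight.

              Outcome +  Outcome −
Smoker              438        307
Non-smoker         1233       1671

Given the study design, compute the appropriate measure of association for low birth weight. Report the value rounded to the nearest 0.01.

Cells: a = 438, b = 307, c = 1233, d = 1671.
This is a case-control study: participants were sampled on outcome status, so risks in the source population cannot be estimated directly — relative risk is not valid here. The odds ratio is the appropriate measure.
OR = (a·d)/(b·c) = (438 × 1671) / (307 × 1233) = 731898 / 378531 = 1.93352

1.93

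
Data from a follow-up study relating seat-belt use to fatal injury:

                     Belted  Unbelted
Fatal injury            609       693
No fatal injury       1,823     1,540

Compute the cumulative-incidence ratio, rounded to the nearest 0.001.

Reading the table with exposure as columns: a = 609 (Belted, case), b = 1823 (Belted, non-case), c = 693 (Unbelted, case), d = 1540.
Risk in exposed = 609/2432 = 0.25041; risk in unexposed = 693/2233 = 0.31034.
RR = 0.25041 / 0.31034 = 0.80688
The risk is 19% lower among the exposed than among the unexposed.

0.807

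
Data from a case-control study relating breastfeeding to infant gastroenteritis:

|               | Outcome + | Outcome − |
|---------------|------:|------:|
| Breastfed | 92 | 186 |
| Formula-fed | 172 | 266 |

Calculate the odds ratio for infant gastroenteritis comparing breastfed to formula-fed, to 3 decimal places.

Cells: a = 92, b = 186, c = 172, d = 266.
OR = (a·d)/(b·c) = (92 × 266) / (186 × 172) = 24472 / 31992 = 0.76494
Exposure is associated with lower odds of infant gastroenteritis (OR = 0.76 < 1).

0.765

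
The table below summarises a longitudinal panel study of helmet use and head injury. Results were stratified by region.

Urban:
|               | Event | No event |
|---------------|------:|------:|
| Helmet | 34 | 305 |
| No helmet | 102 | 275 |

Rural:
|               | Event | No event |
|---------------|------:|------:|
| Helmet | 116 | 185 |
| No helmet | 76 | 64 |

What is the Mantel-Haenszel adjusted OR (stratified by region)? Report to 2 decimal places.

OR_MH = Σ(aᵢdᵢ/nᵢ) / Σ(bᵢcᵢ/nᵢ), where nᵢ is the stratum total.
Stratum 1 (Urban): n = 716; a·d/n = 34·275/716 = 13.0587; b·c/n = 305·102/716 = 43.4497
Stratum 2 (Rural): n = 441; a·d/n = 116·64/441 = 16.8345; b·c/n = 185·76/441 = 31.8821
OR_MH = (13.0587 + 16.8345) / (43.4497 + 31.8821) = 29.8931 / 75.3318 = 0.39682

0.40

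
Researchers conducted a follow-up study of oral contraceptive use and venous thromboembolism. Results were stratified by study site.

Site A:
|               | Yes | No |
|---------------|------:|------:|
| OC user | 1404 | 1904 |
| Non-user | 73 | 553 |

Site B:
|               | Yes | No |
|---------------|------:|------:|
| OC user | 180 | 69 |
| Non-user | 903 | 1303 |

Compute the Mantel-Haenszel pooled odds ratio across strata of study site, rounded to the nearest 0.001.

OR_MH = Σ(aᵢdᵢ/nᵢ) / Σ(bᵢcᵢ/nᵢ), where nᵢ is the stratum total.
Stratum 1 (Site A): n = 3934; a·d/n = 1404·553/3934 = 197.3594; b·c/n = 1904·73/3934 = 35.3310
Stratum 2 (Site B): n = 2455; a·d/n = 180·1303/2455 = 95.5356; b·c/n = 69·903/2455 = 25.3796
OR_MH = (197.3594 + 95.5356) / (35.3310 + 25.3796) = 292.8951 / 60.7106 = 4.82445

4.824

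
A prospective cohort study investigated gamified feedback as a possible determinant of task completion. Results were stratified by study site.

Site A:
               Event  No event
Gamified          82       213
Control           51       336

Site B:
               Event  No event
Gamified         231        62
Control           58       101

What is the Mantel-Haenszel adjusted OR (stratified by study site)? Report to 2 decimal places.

3.85

OR_MH = Σ(aᵢdᵢ/nᵢ) / Σ(bᵢcᵢ/nᵢ), where nᵢ is the stratum total.
Stratum 1 (Site A): n = 682; a·d/n = 82·336/682 = 40.3988; b·c/n = 213·51/682 = 15.9282
Stratum 2 (Site B): n = 452; a·d/n = 231·101/452 = 51.6173; b·c/n = 62·58/452 = 7.9558
OR_MH = (40.3988 + 51.6173) / (15.9282 + 7.9558) = 92.0161 / 23.8839 = 3.85264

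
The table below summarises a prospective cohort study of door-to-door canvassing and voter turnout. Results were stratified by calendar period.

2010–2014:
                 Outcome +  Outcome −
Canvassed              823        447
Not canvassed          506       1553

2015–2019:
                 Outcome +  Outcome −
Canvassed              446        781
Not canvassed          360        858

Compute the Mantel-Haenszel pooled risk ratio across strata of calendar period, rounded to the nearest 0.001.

1.957

RR_MH = Σ(aᵢ·n₀ᵢ/nᵢ) / Σ(cᵢ·n₁ᵢ/nᵢ), with n₁ᵢ = aᵢ+bᵢ (exposed), n₀ᵢ = cᵢ+dᵢ (unexposed), nᵢ = n₁ᵢ+n₀ᵢ.
Stratum 1 (2010–2014): n₁ = 1270, n₀ = 2059, n = 3329; a·n₀/n = 823·2059/3329 = 509.0288; c·n₁/n = 506·1270/3329 = 193.0369
Stratum 2 (2015–2019): n₁ = 1227, n₀ = 1218, n = 2445; a·n₀/n = 446·1218/2445 = 222.1791; c·n₁/n = 360·1227/2445 = 180.6626
RR_MH = (509.0288 + 222.1791) / (193.0369 + 180.6626) = 731.2080 / 373.6995 = 1.95667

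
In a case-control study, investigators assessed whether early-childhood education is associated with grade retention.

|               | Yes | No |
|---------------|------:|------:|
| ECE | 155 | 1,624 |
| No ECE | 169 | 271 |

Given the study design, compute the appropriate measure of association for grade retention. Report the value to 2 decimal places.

0.15

Cells: a = 155, b = 1624, c = 169, d = 271.
This is a case-control study: participants were sampled on outcome status, so risks in the source population cannot be estimated directly — relative risk is not valid here. The odds ratio is the appropriate measure.
OR = (a·d)/(b·c) = (155 × 271) / (1624 × 169) = 42005 / 274456 = 0.15305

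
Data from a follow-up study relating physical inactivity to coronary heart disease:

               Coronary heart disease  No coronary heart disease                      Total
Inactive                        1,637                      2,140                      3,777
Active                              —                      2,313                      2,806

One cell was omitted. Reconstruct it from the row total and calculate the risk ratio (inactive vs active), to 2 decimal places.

The missing cell is in the unexposed row: 2806 − 2313 = 493.
So a = 1637, b = 2140, c = 493, d = 2313.
RR = [a/(a+b)] / [c/(c+d)] = (1637/3777) / (493/2806) = 0.43341/0.17569 = 2.46685

2.47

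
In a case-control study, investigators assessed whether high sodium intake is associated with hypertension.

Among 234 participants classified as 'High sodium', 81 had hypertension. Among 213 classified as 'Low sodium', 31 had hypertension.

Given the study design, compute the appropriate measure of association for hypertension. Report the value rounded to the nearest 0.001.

From the description: a = 81, b = 153, c = 31, d = 182.
This is a case-control study: participants were sampled on outcome status, so risks in the source population cannot be estimated directly — relative risk is not valid here. The odds ratio is the appropriate measure.
OR = (a·d)/(b·c) = (81 × 182) / (153 × 31) = 14742 / 4743 = 3.10816

3.108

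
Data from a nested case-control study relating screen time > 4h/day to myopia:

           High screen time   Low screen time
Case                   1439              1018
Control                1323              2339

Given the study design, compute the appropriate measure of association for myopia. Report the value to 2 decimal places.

Reading the table with exposure as columns: a = 1439 (High screen time, case), b = 1323 (High screen time, non-case), c = 1018 (Low screen time, case), d = 2339.
This is a nested case-control study: participants were sampled on outcome status, so risks in the source population cannot be estimated directly — relative risk is not valid here. The odds ratio is the appropriate measure.
OR = (a·d)/(b·c) = (1439 × 2339) / (1323 × 1018) = 3365821 / 1346814 = 2.49910

2.50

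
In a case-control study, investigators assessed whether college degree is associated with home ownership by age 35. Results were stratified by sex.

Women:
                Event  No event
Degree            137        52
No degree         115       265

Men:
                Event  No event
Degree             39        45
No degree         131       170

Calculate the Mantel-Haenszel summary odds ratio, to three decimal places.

OR_MH = Σ(aᵢdᵢ/nᵢ) / Σ(bᵢcᵢ/nᵢ), where nᵢ is the stratum total.
Stratum 1 (Women): n = 569; a·d/n = 137·265/569 = 63.8049; b·c/n = 52·115/569 = 10.5097
Stratum 2 (Men): n = 385; a·d/n = 39·170/385 = 17.2208; b·c/n = 45·131/385 = 15.3117
OR_MH = (63.8049 + 17.2208) / (10.5097 + 15.3117) = 81.0257 / 25.8214 = 3.13793

3.138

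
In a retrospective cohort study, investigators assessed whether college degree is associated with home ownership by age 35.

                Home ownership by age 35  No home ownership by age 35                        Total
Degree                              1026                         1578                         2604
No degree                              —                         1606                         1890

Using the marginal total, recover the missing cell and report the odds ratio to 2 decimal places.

The missing cell is in the unexposed row: 1890 − 1606 = 284.
So a = 1026, b = 1578, c = 284, d = 1606.
OR = (a·d)/(b·c) = (1026 × 1606) / (1578 × 284) = 1647756 / 448152 = 3.67678

3.68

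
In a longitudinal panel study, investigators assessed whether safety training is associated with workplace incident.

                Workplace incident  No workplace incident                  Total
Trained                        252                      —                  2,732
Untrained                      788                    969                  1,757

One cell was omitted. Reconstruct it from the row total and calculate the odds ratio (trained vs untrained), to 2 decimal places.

0.12

The missing cell is in the exposed row: 2732 − 252 = 2480.
So a = 252, b = 2480, c = 788, d = 969.
OR = (a·d)/(b·c) = (252 × 969) / (2480 × 788) = 244188 / 1954240 = 0.12495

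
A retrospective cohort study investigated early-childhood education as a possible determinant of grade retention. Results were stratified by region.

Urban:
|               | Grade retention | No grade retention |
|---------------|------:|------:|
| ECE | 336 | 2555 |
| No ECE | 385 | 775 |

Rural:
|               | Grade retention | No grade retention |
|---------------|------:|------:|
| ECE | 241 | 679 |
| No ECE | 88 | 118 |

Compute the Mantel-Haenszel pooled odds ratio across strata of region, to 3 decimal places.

0.303

OR_MH = Σ(aᵢdᵢ/nᵢ) / Σ(bᵢcᵢ/nᵢ), where nᵢ is the stratum total.
Stratum 1 (Urban): n = 4051; a·d/n = 336·775/4051 = 64.2804; b·c/n = 2555·385/4051 = 242.8228
Stratum 2 (Rural): n = 1126; a·d/n = 241·118/1126 = 25.2558; b·c/n = 679·88/1126 = 53.0657
OR_MH = (64.2804 + 25.2558) / (242.8228 + 53.0657) = 89.5362 / 295.8885 = 0.30260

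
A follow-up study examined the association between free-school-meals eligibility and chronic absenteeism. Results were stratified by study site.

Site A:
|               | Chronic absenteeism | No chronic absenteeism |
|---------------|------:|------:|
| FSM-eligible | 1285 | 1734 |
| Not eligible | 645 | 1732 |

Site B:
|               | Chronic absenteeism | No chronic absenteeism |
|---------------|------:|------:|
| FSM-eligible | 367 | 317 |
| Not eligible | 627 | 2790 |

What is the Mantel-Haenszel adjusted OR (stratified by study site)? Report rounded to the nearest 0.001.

OR_MH = Σ(aᵢdᵢ/nᵢ) / Σ(bᵢcᵢ/nᵢ), where nᵢ is the stratum total.
Stratum 1 (Site A): n = 5396; a·d/n = 1285·1732/5396 = 412.4574; b·c/n = 1734·645/5396 = 207.2702
Stratum 2 (Site B): n = 4101; a·d/n = 367·2790/4101 = 249.6781; b·c/n = 317·627/4101 = 48.4660
OR_MH = (412.4574 + 249.6781) / (207.2702 + 48.4660) = 662.1355 / 255.7362 = 2.58913

2.589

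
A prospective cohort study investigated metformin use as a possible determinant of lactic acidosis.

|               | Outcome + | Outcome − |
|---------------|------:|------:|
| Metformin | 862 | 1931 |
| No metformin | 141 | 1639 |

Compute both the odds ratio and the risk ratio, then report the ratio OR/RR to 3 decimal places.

1.332

Cells: a = 862, b = 1931, c = 141, d = 1639.
OR = (862·1639)/(1931·141) = 1412818/272271 = 5.18901
Risk in exposed = 862/2793 = 0.30863; risk in unexposed = 141/1780 = 0.07921; RR = 3.89616
OR/RR = 5.18901 / 3.89616 = 1.33183
The outcome is not rare, so the OR lies further from 1 than the RR.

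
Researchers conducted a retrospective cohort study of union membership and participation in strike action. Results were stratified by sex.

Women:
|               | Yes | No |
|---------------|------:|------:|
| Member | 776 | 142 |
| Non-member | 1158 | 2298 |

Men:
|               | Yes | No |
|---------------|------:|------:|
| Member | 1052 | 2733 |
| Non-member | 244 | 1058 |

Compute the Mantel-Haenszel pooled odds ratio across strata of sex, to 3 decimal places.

OR_MH = Σ(aᵢdᵢ/nᵢ) / Σ(bᵢcᵢ/nᵢ), where nᵢ is the stratum total.
Stratum 1 (Women): n = 4374; a·d/n = 776·2298/4374 = 407.6927; b·c/n = 142·1158/4374 = 37.5940
Stratum 2 (Men): n = 5087; a·d/n = 1052·1058/5087 = 218.7961; b·c/n = 2733·244/5087 = 131.0894
OR_MH = (407.6927 + 218.7961) / (37.5940 + 131.0894) = 626.4889 / 168.6834 = 3.71399

3.714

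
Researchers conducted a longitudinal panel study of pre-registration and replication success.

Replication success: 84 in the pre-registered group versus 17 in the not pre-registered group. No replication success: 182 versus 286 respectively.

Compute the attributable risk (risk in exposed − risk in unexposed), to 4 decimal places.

From the description: a = 84, b = 182, c = 17, d = 286.
Risk in exposed = 84/266 = 0.315789; risk in unexposed = 17/303 = 0.056106.
Risk difference = 0.315789 − 0.056106 = 0.259684

0.2597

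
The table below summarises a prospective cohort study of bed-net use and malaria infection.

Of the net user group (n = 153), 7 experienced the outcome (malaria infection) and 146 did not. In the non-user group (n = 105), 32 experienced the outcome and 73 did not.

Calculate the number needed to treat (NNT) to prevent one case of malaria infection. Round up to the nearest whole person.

Risk in treated group = 7/153 = 0.04575; risk in control = 32/105 = 0.30476.
Absolute risk reduction = 0.30476 − 0.04575 = 0.25901
NNT = 1 / ARR = 1 / 0.25901 = 3.861 → round up → 4

4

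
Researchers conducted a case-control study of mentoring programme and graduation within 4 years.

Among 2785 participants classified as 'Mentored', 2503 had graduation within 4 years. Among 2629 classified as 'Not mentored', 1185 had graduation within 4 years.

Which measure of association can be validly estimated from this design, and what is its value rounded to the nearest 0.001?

From the description: a = 2503, b = 282, c = 1185, d = 1444.
This is a case-control study: participants were sampled on outcome status, so risks in the source population cannot be estimated directly — relative risk is not valid here. The odds ratio is the appropriate measure.
OR = (a·d)/(b·c) = (2503 × 1444) / (282 × 1185) = 3614332 / 334170 = 10.81585

10.816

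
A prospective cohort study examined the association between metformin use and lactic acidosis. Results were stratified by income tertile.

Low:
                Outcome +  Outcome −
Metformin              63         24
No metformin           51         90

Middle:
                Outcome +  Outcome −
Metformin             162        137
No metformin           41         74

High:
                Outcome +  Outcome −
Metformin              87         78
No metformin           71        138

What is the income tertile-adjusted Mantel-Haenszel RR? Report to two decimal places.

1.65

RR_MH = Σ(aᵢ·n₀ᵢ/nᵢ) / Σ(cᵢ·n₁ᵢ/nᵢ), with n₁ᵢ = aᵢ+bᵢ (exposed), n₀ᵢ = cᵢ+dᵢ (unexposed), nᵢ = n₁ᵢ+n₀ᵢ.
Stratum 1 (Low): n₁ = 87, n₀ = 141, n = 228; a·n₀/n = 63·141/228 = 38.9605; c·n₁/n = 51·87/228 = 19.4605
Stratum 2 (Middle): n₁ = 299, n₀ = 115, n = 414; a·n₀/n = 162·115/414 = 45.0000; c·n₁/n = 41·299/414 = 29.6111
Stratum 3 (High): n₁ = 165, n₀ = 209, n = 374; a·n₀/n = 87·209/374 = 48.6176; c·n₁/n = 71·165/374 = 31.3235
RR_MH = (38.9605 + 45.0000 + 48.6176) / (19.4605 + 29.6111 + 31.3235) = 132.5782 / 80.3952 = 1.64908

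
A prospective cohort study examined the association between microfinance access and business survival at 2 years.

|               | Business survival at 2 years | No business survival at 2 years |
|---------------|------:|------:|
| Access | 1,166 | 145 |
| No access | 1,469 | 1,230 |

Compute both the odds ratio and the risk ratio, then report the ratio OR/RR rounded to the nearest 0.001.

4.120

Cells: a = 1166, b = 145, c = 1469, d = 1230.
OR = (1166·1230)/(145·1469) = 1434180/213005 = 6.73308
Risk in exposed = 1166/1311 = 0.88940; risk in unexposed = 1469/2699 = 0.54428; RR = 1.63409
OR/RR = 6.73308 / 1.63409 = 4.12038
The outcome is not rare, so the OR lies further from 1 than the RR.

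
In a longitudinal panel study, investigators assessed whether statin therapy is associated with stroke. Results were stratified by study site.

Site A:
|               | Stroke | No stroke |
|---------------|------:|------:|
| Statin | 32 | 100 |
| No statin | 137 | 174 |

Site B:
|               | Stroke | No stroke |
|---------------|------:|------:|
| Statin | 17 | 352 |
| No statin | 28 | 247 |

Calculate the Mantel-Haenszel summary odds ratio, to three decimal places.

OR_MH = Σ(aᵢdᵢ/nᵢ) / Σ(bᵢcᵢ/nᵢ), where nᵢ is the stratum total.
Stratum 1 (Site A): n = 443; a·d/n = 32·174/443 = 12.5688; b·c/n = 100·137/443 = 30.9255
Stratum 2 (Site B): n = 644; a·d/n = 17·247/644 = 6.5202; b·c/n = 352·28/644 = 15.3043
OR_MH = (12.5688 + 6.5202) / (30.9255 + 15.3043) = 19.0890 / 46.2299 = 0.41292

0.413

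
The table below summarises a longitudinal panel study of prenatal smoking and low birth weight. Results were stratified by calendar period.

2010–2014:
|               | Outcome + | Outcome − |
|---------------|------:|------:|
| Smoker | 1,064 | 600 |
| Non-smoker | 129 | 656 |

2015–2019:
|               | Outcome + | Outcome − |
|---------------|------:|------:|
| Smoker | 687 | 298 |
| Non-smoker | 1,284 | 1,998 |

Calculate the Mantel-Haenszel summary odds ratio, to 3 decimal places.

OR_MH = Σ(aᵢdᵢ/nᵢ) / Σ(bᵢcᵢ/nᵢ), where nᵢ is the stratum total.
Stratum 1 (2010–2014): n = 2449; a·d/n = 1064·656/2449 = 285.0078; b·c/n = 600·129/2449 = 31.6047
Stratum 2 (2015–2019): n = 4267; a·d/n = 687·1998/4267 = 321.6841; b·c/n = 298·1284/4267 = 89.6724
OR_MH = (285.0078 + 321.6841) / (31.6047 + 89.6724) = 606.6918 / 121.2771 = 5.00253

5.003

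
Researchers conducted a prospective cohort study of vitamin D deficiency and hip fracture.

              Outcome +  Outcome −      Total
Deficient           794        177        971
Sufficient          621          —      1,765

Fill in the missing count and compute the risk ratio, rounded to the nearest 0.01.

2.32

The missing cell is in the unexposed row: 1765 − 621 = 1144.
So a = 794, b = 177, c = 621, d = 1144.
RR = [a/(a+b)] / [c/(c+d)] = (794/971) / (621/1765) = 0.81771/0.35184 = 2.32410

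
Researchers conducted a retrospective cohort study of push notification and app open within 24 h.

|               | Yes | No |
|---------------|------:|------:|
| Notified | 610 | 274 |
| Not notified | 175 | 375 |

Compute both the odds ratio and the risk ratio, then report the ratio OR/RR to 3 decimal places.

2.200

Cells: a = 610, b = 274, c = 175, d = 375.
OR = (610·375)/(274·175) = 228750/47950 = 4.77059
Risk in exposed = 610/884 = 0.69005; risk in unexposed = 175/550 = 0.31818; RR = 2.16871
OR/RR = 4.77059 / 2.16871 = 2.19973
The outcome is not rare, so the OR lies further from 1 than the RR.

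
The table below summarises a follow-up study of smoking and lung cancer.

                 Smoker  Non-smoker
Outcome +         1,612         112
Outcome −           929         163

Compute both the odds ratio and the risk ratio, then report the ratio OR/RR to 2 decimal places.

1.62

Reading the table with exposure as columns: a = 1612 (Smoker, case), b = 929 (Smoker, non-case), c = 112 (Non-smoker, case), d = 163.
OR = (1612·163)/(929·112) = 262756/104048 = 2.52533
Risk in exposed = 1612/2541 = 0.63440; risk in unexposed = 112/275 = 0.40727; RR = 1.55767
OR/RR = 2.52533 / 1.55767 = 1.62123
The outcome is not rare, so the OR lies further from 1 than the RR.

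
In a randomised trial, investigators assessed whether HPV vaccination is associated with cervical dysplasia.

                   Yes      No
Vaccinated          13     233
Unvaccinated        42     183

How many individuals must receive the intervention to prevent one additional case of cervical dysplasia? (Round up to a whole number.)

Risk in treated group = 13/246 = 0.05285; risk in control = 42/225 = 0.18667.
Absolute risk reduction = 0.18667 − 0.05285 = 0.13382
NNT = 1 / ARR = 1 / 0.13382 = 7.473 → round up → 8

8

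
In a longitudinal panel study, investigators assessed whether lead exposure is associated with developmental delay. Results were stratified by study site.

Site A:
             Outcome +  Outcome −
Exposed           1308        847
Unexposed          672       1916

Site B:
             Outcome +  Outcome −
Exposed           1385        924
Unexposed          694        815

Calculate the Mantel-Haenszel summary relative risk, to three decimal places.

1.739

RR_MH = Σ(aᵢ·n₀ᵢ/nᵢ) / Σ(cᵢ·n₁ᵢ/nᵢ), with n₁ᵢ = aᵢ+bᵢ (exposed), n₀ᵢ = cᵢ+dᵢ (unexposed), nᵢ = n₁ᵢ+n₀ᵢ.
Stratum 1 (Site A): n₁ = 2155, n₀ = 2588, n = 4743; a·n₀/n = 1308·2588/4743 = 713.7052; c·n₁/n = 672·2155/4743 = 305.3257
Stratum 2 (Site B): n₁ = 2309, n₀ = 1509, n = 3818; a·n₀/n = 1385·1509/3818 = 547.3979; c·n₁/n = 694·2309/3818 = 419.7082
RR_MH = (713.7052 + 547.3979) / (305.3257 + 419.7082) = 1261.1031 / 725.0340 = 1.73937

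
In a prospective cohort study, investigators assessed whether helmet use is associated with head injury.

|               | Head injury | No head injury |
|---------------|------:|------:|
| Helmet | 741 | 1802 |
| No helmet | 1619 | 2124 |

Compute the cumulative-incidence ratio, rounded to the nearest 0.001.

Cells: a = 741, b = 1802, c = 1619, d = 2124.
Risk in exposed = 741/2543 = 0.29139; risk in unexposed = 1619/3743 = 0.43254.
RR = 0.29139 / 0.43254 = 0.67367
The risk is 33% lower among the exposed than among the unexposed.

0.674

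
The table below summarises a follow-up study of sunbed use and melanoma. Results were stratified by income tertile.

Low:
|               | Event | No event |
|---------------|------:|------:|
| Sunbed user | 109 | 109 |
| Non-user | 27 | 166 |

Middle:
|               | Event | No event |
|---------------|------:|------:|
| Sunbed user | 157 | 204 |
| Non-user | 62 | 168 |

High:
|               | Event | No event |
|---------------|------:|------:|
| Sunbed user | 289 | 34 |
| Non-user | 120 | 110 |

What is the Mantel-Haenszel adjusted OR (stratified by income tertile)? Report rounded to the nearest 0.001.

4.066

OR_MH = Σ(aᵢdᵢ/nᵢ) / Σ(bᵢcᵢ/nᵢ), where nᵢ is the stratum total.
Stratum 1 (Low): n = 411; a·d/n = 109·166/411 = 44.0243; b·c/n = 109·27/411 = 7.1606
Stratum 2 (Middle): n = 591; a·d/n = 157·168/591 = 44.6294; b·c/n = 204·62/591 = 21.4010
Stratum 3 (High): n = 553; a·d/n = 289·110/553 = 57.4864; b·c/n = 34·120/553 = 7.3779
OR_MH = (44.0243 + 44.6294 + 57.4864) / (7.1606 + 21.4010 + 7.3779) = 146.1402 / 35.9395 = 4.06628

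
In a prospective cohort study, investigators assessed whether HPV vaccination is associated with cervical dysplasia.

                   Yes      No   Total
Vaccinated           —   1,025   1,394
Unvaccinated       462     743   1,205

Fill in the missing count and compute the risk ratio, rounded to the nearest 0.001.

0.690

The missing cell is in the exposed row: 1394 − 1025 = 369.
So a = 369, b = 1025, c = 462, d = 743.
RR = [a/(a+b)] / [c/(c+d)] = (369/1394) / (462/1205) = 0.26471/0.38340 = 0.69041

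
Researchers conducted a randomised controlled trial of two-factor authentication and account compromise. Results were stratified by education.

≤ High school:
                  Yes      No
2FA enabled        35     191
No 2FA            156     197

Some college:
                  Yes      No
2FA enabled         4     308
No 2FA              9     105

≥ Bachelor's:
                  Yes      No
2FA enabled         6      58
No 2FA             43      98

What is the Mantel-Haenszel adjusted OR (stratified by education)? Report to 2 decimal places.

OR_MH = Σ(aᵢdᵢ/nᵢ) / Σ(bᵢcᵢ/nᵢ), where nᵢ is the stratum total.
Stratum 1 (≤ High school): n = 579; a·d/n = 35·197/579 = 11.9085; b·c/n = 191·156/579 = 51.4611
Stratum 2 (Some college): n = 426; a·d/n = 4·105/426 = 0.9859; b·c/n = 308·9/426 = 6.5070
Stratum 3 (≥ Bachelor's): n = 205; a·d/n = 6·98/205 = 2.8683; b·c/n = 58·43/205 = 12.1659
OR_MH = (11.9085 + 0.9859 + 2.8683) / (51.4611 + 6.5070 + 12.1659) = 15.7627 / 70.1340 = 0.22475

0.22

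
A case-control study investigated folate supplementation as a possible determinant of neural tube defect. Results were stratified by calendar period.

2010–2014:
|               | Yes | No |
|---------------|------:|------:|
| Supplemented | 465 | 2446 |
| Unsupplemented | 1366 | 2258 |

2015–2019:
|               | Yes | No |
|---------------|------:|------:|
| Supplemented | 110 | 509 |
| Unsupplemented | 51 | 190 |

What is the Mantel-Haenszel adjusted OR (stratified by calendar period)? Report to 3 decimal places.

OR_MH = Σ(aᵢdᵢ/nᵢ) / Σ(bᵢcᵢ/nᵢ), where nᵢ is the stratum total.
Stratum 1 (2010–2014): n = 6535; a·d/n = 465·2258/6535 = 160.6687; b·c/n = 2446·1366/6535 = 511.2832
Stratum 2 (2015–2019): n = 860; a·d/n = 110·190/860 = 24.3023; b·c/n = 509·51/860 = 30.1849
OR_MH = (160.6687 + 24.3023) / (511.2832 + 30.1849) = 184.9710 / 541.4681 = 0.34161

0.342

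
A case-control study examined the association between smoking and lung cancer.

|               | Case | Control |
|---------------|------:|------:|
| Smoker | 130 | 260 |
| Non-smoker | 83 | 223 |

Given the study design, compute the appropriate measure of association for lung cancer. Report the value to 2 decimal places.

1.34

Cells: a = 130, b = 260, c = 83, d = 223.
This is a case-control study: participants were sampled on outcome status, so risks in the source population cannot be estimated directly — relative risk is not valid here. The odds ratio is the appropriate measure.
OR = (a·d)/(b·c) = (130 × 223) / (260 × 83) = 28990 / 21580 = 1.34337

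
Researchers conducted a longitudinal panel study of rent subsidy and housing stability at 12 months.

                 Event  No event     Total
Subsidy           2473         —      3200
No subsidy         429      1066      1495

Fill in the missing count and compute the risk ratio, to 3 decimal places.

The missing cell is in the exposed row: 3200 − 2473 = 727.
So a = 2473, b = 727, c = 429, d = 1066.
RR = [a/(a+b)] / [c/(c+d)] = (2473/3200) / (429/1495) = 0.77281/0.28696 = 2.69313

2.693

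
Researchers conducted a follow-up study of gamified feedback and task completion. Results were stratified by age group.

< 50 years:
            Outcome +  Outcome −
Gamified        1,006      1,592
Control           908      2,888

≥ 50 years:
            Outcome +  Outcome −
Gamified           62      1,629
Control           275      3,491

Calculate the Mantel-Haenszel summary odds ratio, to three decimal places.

1.603

OR_MH = Σ(aᵢdᵢ/nᵢ) / Σ(bᵢcᵢ/nᵢ), where nᵢ is the stratum total.
Stratum 1 (< 50 years): n = 6394; a·d/n = 1006·2888/6394 = 454.3835; b·c/n = 1592·908/6394 = 226.0769
Stratum 2 (≥ 50 years): n = 5457; a·d/n = 62·3491/5457 = 39.6632; b·c/n = 1629·275/5457 = 82.0918
OR_MH = (454.3835 + 39.6632) / (226.0769 + 82.0918) = 494.0467 / 308.1688 = 1.60317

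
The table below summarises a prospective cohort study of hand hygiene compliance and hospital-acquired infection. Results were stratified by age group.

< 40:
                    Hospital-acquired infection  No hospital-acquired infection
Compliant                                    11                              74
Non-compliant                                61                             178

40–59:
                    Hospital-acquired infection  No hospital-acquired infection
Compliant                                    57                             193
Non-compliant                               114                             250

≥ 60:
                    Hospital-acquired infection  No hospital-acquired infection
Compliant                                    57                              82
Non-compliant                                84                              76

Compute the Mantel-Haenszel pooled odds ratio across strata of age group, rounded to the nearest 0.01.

OR_MH = Σ(aᵢdᵢ/nᵢ) / Σ(bᵢcᵢ/nᵢ), where nᵢ is the stratum total.
Stratum 1 (< 40): n = 324; a·d/n = 11·178/324 = 6.0432; b·c/n = 74·61/324 = 13.9321
Stratum 2 (40–59): n = 614; a·d/n = 57·250/614 = 23.2085; b·c/n = 193·114/614 = 35.8339
Stratum 3 (≥ 60): n = 299; a·d/n = 57·76/299 = 14.4883; b·c/n = 82·84/299 = 23.0368
OR_MH = (6.0432 + 23.2085 + 14.4883) / (13.9321 + 35.8339 + 23.0368) = 43.7400 / 72.8028 = 0.60080

0.60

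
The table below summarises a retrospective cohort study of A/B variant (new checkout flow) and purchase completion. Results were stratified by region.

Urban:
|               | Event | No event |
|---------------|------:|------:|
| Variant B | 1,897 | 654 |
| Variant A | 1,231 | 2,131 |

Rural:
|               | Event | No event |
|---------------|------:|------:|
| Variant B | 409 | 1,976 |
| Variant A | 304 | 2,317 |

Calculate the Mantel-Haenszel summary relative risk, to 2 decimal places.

RR_MH = Σ(aᵢ·n₀ᵢ/nᵢ) / Σ(cᵢ·n₁ᵢ/nᵢ), with n₁ᵢ = aᵢ+bᵢ (exposed), n₀ᵢ = cᵢ+dᵢ (unexposed), nᵢ = n₁ᵢ+n₀ᵢ.
Stratum 1 (Urban): n₁ = 2551, n₀ = 3362, n = 5913; a·n₀/n = 1897·3362/5913 = 1078.5919; c·n₁/n = 1231·2551/5913 = 531.0808
Stratum 2 (Rural): n₁ = 2385, n₀ = 2621, n = 5006; a·n₀/n = 409·2621/5006 = 214.1408; c·n₁/n = 304·2385/5006 = 144.8342
RR_MH = (1078.5919 + 214.1408) / (531.0808 + 144.8342) = 1292.7327 / 675.9150 = 1.91257

1.91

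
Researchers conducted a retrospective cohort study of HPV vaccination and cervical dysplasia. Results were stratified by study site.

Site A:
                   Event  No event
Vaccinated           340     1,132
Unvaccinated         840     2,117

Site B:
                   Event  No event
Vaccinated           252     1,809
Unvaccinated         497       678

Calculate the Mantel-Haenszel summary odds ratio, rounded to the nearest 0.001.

OR_MH = Σ(aᵢdᵢ/nᵢ) / Σ(bᵢcᵢ/nᵢ), where nᵢ is the stratum total.
Stratum 1 (Site A): n = 4429; a·d/n = 340·2117/4429 = 162.5152; b·c/n = 1132·840/4429 = 214.6941
Stratum 2 (Site B): n = 3236; a·d/n = 252·678/3236 = 52.7985; b·c/n = 1809·497/3236 = 277.8347
OR_MH = (162.5152 + 52.7985) / (214.6941 + 277.8347) = 215.3138 / 492.5287 = 0.43716

0.437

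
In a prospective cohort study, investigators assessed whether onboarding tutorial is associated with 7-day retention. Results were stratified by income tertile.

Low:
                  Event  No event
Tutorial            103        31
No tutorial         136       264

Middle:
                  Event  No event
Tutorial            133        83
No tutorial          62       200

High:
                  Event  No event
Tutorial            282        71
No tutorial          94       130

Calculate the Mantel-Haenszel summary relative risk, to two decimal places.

2.17

RR_MH = Σ(aᵢ·n₀ᵢ/nᵢ) / Σ(cᵢ·n₁ᵢ/nᵢ), with n₁ᵢ = aᵢ+bᵢ (exposed), n₀ᵢ = cᵢ+dᵢ (unexposed), nᵢ = n₁ᵢ+n₀ᵢ.
Stratum 1 (Low): n₁ = 134, n₀ = 400, n = 534; a·n₀/n = 103·400/534 = 77.1536; c·n₁/n = 136·134/534 = 34.1273
Stratum 2 (Middle): n₁ = 216, n₀ = 262, n = 478; a·n₀/n = 133·262/478 = 72.8996; c·n₁/n = 62·216/478 = 28.0167
Stratum 3 (High): n₁ = 353, n₀ = 224, n = 577; a·n₀/n = 282·224/577 = 109.4766; c·n₁/n = 94·353/577 = 57.5078
RR_MH = (77.1536 + 72.8996 + 109.4766) / (34.1273 + 28.0167 + 57.5078) = 259.5297 / 119.6519 = 2.16904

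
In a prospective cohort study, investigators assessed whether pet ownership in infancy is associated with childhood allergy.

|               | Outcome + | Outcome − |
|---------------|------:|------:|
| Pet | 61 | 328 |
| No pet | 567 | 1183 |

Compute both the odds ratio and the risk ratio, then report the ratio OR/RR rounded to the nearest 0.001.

0.802

Cells: a = 61, b = 328, c = 567, d = 1183.
OR = (61·1183)/(328·567) = 72163/185976 = 0.38802
Risk in exposed = 61/389 = 0.15681; risk in unexposed = 567/1750 = 0.32400; RR = 0.48399
OR/RR = 0.38802 / 0.48399 = 0.80172
The outcome is not rare, so the OR lies further from 1 than the RR.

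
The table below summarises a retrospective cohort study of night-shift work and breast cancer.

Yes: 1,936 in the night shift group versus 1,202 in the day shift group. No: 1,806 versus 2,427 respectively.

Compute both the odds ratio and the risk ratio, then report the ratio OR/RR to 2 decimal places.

From the description: a = 1936, b = 1806, c = 1202, d = 2427.
OR = (1936·2427)/(1806·1202) = 4698672/2170812 = 2.16448
Risk in exposed = 1936/3742 = 0.51737; risk in unexposed = 1202/3629 = 0.33122; RR = 1.56201
OR/RR = 2.16448 / 1.56201 = 1.38570
The outcome is not rare, so the OR lies further from 1 than the RR.

1.39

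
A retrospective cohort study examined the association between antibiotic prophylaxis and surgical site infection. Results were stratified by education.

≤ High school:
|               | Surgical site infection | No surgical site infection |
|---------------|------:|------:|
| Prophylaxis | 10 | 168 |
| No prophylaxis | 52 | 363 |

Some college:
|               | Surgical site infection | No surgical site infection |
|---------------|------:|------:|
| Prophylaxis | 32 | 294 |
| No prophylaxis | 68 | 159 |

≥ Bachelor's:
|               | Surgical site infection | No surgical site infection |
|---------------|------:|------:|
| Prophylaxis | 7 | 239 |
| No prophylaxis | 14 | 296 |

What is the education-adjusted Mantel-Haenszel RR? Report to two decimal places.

0.39

RR_MH = Σ(aᵢ·n₀ᵢ/nᵢ) / Σ(cᵢ·n₁ᵢ/nᵢ), with n₁ᵢ = aᵢ+bᵢ (exposed), n₀ᵢ = cᵢ+dᵢ (unexposed), nᵢ = n₁ᵢ+n₀ᵢ.
Stratum 1 (≤ High school): n₁ = 178, n₀ = 415, n = 593; a·n₀/n = 10·415/593 = 6.9983; c·n₁/n = 52·178/593 = 15.6088
Stratum 2 (Some college): n₁ = 326, n₀ = 227, n = 553; a·n₀/n = 32·227/553 = 13.1356; c·n₁/n = 68·326/553 = 40.0868
Stratum 3 (≥ Bachelor's): n₁ = 246, n₀ = 310, n = 556; a·n₀/n = 7·310/556 = 3.9029; c·n₁/n = 14·246/556 = 6.1942
RR_MH = (6.9983 + 13.1356 + 3.9029) / (15.6088 + 40.0868 + 6.1942) = 24.0368 / 61.8898 = 0.38838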